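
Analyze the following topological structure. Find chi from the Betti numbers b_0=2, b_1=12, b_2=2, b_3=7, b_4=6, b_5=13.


chi = sum_k (-1)^k b_k.
= (2) + (-12) + (2) + (-7) + (6) + (-13)
= -22

-22


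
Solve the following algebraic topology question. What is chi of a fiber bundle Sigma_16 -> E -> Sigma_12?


For a fiber bundle F -> E -> B (with CW structure): chi(E) = chi(B) * chi(F).
chi(Sigma_12) = -22, chi(Sigma_16) = -30.
chi(E) = (-22) * (-30) = 660

660


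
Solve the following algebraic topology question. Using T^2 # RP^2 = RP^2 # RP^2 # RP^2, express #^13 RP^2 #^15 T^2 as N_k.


Since a >= 1, the sum is non-orientable; each T^2 can be replaced by RP^2 # RP^2 (since T^2#RP^2 = 3RP^2).
Total crosscaps k = 13 + 2*15 = 43.
Check via chi: chi = 13*1 + 15*0 - (13+15-1)*2 = -41 = 2 - k = -41. Consistent.

43


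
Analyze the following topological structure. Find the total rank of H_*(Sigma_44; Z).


For Sigma_44: b_0 = 1, b_1 = 2g = 88, b_2 = 1.
Total = 1 + 88 + 1 = 90

90


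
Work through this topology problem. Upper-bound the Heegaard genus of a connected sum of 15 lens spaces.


Heegaard genus satisfies g(A#B) <= g(A) + g(B).
Each lens space has g = 1.
Upper bound: 15 * 1 = 15

15


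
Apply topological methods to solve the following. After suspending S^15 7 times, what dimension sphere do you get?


Each suspension raises dimension by 1: Sigma S^n = S^{n+1}.
Sigma^7 S^15 = S^{15+7} = S^22

22


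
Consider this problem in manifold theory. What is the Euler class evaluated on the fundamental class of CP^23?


For any closed oriented manifold, <e(TM),[M]> = chi(M).
chi(CP^23) = 23+1 = 24

24


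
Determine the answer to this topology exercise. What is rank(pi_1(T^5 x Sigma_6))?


pi_1(A x B) = pi_1(A) x pi_1(B); rank of abelianization = b_1.
b_1(T^5) = 5, b_1(Sigma_6) = 2*6 = 12.
b_1(product) = 5 + 12 = 17

17


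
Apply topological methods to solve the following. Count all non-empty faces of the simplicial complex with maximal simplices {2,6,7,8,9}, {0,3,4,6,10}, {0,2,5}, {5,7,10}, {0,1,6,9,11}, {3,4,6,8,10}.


Each maximal simplex on m vertices has 2^m - 1 nonempty faces.
Take the union (dedupe shared faces).
Total distinct faces = 110

110


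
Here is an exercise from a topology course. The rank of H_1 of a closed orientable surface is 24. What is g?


For a closed orientable surface: b_1 = 2g.
24 = 2g
g = 24 / 2 = 12

12


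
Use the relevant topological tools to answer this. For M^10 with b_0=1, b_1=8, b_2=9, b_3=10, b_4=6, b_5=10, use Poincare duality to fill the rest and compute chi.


By Poincare duality b_k = b_{10-k}, so full Betti numbers: b_0=1, b_1=8, b_2=9, b_3=10, b_4=6, b_5=10, b_6=6, b_7=10, b_8=9, b_9=8, b_10=1.
chi = sum (-1)^k b_k = -14

-14


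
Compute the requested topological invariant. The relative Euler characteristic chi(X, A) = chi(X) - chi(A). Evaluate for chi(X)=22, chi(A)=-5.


Relative Euler characteristic: chi(X, A) = chi(X) - chi(A).
= 22 - (-5) = 27

27


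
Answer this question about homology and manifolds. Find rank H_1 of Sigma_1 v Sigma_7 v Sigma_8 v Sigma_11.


For a wedge X v Y: reduced H_k(X v Y) = H_k(X) + H_k(Y).
Each Sigma_g contributes b_1 = 2g.
b_1 = 2 + 14 + 16 + 22 = 54

54


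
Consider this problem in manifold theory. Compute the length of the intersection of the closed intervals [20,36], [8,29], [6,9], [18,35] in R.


Intersection = [max(a_i), min(b_i)] = [20, 9].
Since 20 > 9, the intersection is empty.
Length = 0

0


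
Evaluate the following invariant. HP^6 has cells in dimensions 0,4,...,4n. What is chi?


HP^6 has one cell in each dimension 0, 4, ..., 4*6 (6+1 cells, all even-dim).
chi = 6 + 1 = 7

7


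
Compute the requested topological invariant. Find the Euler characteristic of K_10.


K_10: V = 10, E = C(10,2) = 45.
chi = V - E = 10 - 45 = -35

-35


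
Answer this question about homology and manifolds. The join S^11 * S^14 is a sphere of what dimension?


Join of spheres: S^m * S^n = S^{m+n+1}.
dim = 11 + 14 + 1 = 26

26


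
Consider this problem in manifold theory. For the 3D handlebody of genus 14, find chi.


A genus-g handlebody deformation retracts to a wedge of g circles.
chi(vee_g S^1) = 1 - g.
chi(H_14) = 1 - 14 = -13

-13


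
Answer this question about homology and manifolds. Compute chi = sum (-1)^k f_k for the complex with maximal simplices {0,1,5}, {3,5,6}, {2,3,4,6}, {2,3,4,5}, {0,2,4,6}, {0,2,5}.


Enumerate all faces; f-vector: f_0=7, f_1=16, f_2=13, f_3=3.
chi = sum (-1)^k f_k = 1

1


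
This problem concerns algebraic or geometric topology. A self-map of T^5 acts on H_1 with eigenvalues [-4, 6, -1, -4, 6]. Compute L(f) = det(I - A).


For a torus self-map: L(f) = det(I - A) where A acts on H_1.
L(f) = (1--4) * (1-6) * (1--1) * (1--4) * (1-6) = 5 * -5 * 2 * 5 * -5 = 1250

1250


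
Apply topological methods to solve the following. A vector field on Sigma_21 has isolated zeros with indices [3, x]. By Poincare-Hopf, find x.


Poincare-Hopf: sum of indices = chi(M).
chi(Sigma_21) = 2 - 2*21 = -40.
Sum of known indices = 3.
x = chi - (sum known) = -40 - (3) = -43

-43


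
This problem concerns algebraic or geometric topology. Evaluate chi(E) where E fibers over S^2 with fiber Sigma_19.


chi(S^2) = 2 (n even), chi(Sigma_19) = 2 - 2*19 = -36.
chi(E) = 2 * (-36) = -72

-72


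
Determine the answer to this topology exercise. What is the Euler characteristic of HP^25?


HP^25 has one cell in each dimension 0, 4, ..., 4*25 (25+1 cells, all even-dim).
chi = 25 + 1 = 26

26


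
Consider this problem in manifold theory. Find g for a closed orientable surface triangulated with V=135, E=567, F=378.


chi = V - E + F = 135 - 567 + 378 = -54
For orientable closed surface: chi = 2 - 2g, so g = (2 - chi)/2.
g = (2 - (-54)) / 2 = 56 / 2 = 28

28


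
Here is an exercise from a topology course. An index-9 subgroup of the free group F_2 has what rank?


Nielsen-Schreier: an index-n subgroup of F_r is free of rank 1 + n(r-1).
Equivalently: chi(cover) = n*chi(base); chi(vee_r S^1) = 1 - 2 = -1.
chi(E) = 9*(-1) = -9; rank = 1 - chi(E) = 1 - (-9) = 10.
rank = 1 + 9*(2-1) = 1 + 9 = 10

10


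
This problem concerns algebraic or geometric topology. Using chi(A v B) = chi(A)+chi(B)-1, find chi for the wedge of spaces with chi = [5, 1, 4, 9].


chi(A v B) = chi(A) + chi(B) - 1 (one point identified).
For 4 spaces: chi = (sum chi_i) - (4 - 1).
sum = 19; chi = 19 - 3 = 16

16


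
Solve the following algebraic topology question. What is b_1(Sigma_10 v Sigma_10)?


For a wedge: H_1(A v B) = H_1(A) + H_1(B).
b_1(Sigma_10) = 20, b_1(Sigma_10) = 20.
b_1 = 20 + 20 = 40

40


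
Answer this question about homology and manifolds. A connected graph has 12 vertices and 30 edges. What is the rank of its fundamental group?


For a connected graph: rank(pi_1) = b_1 = E - V + 1 = 1 - chi.
chi = V - E = 12 - 30 = -18.
rank = 1 - (-18) = 30 - 12 + 1 = 19

19


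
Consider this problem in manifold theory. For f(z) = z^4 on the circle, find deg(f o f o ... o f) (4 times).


deg(f) = 4. Degree is multiplicative: deg(f^4) = (deg f)^4.
deg(f^4) = (4)^4 = 256

256


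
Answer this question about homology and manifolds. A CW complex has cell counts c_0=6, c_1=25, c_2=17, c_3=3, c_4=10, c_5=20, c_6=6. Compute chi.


chi = sum_k (-1)^k c_k.
= (-1)^0*6 + (-1)^1*25 + (-1)^2*17 + (-1)^3*3 + (-1)^4*10 + (-1)^5*20 + (-1)^6*6
= (6) + (-25) + (17) + (-3) + (10) + (-20) + (6)
= -9

-9


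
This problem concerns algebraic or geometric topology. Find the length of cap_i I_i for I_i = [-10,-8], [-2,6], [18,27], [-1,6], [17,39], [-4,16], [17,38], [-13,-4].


Intersection = [max(a_i), min(b_i)] = [18, -8].
Since 18 > -8, the intersection is empty.
Length = 0

0


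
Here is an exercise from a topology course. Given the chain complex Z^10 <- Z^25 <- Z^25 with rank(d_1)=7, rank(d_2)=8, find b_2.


rank H_k = rank(ker d_k) - rank(im d_{k+1}).
rank(ker d_2) = rank(C_2) - rank(d_2) = 25 - 8 = 17.
rank(im d_{2+1}) = 0.
rank H_2 = 17 - 0 = 17

17


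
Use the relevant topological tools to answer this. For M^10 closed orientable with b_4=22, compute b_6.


Poincare duality for closed orientable n-manifolds: b_k = b_{n-k}.
Here n = 10, so b_6 = b_4 = 22

22


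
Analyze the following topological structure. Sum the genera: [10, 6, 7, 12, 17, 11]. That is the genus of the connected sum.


Genus is additive under connected sum of orientable surfaces.
g = 10 + 6 + 7 + 12 + 17 + 11 = 63

63


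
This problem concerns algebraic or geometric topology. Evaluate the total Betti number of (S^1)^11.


b_k(T^11) = C(11,k), so the sum over k is sum_k C(11,k) = 2^11.
Total = 2^11 = 2048

2048


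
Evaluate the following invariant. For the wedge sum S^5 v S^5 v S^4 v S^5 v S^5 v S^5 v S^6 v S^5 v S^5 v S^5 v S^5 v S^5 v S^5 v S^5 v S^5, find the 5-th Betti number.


For a wedge of spheres, H_k (k>0) is free on one generator per sphere of dimension k.
Spheres of dimension 5: count = 13.
b_5 = 13

13


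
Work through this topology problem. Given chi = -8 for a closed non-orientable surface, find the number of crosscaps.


chi = 2 - k for closed non-orientable surfaces with k crosscaps.
-8 = 2 - k
k = 2 - (-8) = 10

10


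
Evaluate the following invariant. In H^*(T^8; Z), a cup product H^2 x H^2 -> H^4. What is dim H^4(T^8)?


Cup product: H^p x H^q -> H^{p+q}; here p+q = 2+2 = 4.
rank H^k(T^n) = C(n,k).
C(8,4) = 70

70


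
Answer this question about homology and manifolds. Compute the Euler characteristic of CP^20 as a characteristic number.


For any closed oriented manifold, <e(TM),[M]> = chi(M).
chi(CP^20) = 20+1 = 21

21


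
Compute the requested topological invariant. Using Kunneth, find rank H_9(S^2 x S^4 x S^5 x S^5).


Each S^d has Poincare polynomial 1 + t^d.
The product S^2 x S^4 x S^5 x S^5 has Poincare polynomial prod(1+t^d_i).
Expanding: b_0=1, b_2=1, b_4=1, b_5=2, b_6=1, b_7=2, b_9=2, b_10=1, b_11=2, b_12=1, b_14=1, b_16=1.
b_9 = 2

2


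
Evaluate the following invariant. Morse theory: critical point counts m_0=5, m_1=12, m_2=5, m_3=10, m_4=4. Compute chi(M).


Morse theory: chi(M) = sum_k (-1)^k m_k where m_k = #(index-k critical points).
= (5) + (-12) + (5) + (-10) + (4) = -8

-8


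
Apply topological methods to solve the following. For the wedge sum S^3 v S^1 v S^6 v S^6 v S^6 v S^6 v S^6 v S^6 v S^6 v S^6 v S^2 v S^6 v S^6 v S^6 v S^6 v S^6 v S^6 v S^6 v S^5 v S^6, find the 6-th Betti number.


For a wedge of spheres, H_k (k>0) is free on one generator per sphere of dimension k.
Spheres of dimension 6: count = 16.
b_6 = 16

16


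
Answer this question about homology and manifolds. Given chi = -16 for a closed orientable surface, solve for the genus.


chi = 2 - 2g for closed orientable surfaces.
-16 = 2 - 2g
2g = 2 - (-16) = 18
g = 9

9


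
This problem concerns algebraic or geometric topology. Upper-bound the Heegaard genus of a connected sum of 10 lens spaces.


Heegaard genus satisfies g(A#B) <= g(A) + g(B).
Each lens space has g = 1.
Upper bound: 10 * 1 = 10

10


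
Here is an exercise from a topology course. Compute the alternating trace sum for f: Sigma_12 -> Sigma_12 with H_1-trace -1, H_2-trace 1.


L(f) = tr(f_0*) - tr(f_1*) + tr(f_2*).
= 1 - (-1) + (1)
= 3

3


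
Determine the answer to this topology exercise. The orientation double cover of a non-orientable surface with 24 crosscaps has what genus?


chi(N_24) = 2 - 24 = -22.
Double cover: chi(Sigma_g) = 2 * chi(N_24) = 2*(-22) = -44.
2 - 2g = -44, so g = (2 - (-44))/2 = 46/2 = 23

23


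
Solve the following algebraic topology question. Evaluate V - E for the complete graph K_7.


K_7: V = 7, E = C(7,2) = 21.
chi = V - E = 7 - 21 = -14

-14


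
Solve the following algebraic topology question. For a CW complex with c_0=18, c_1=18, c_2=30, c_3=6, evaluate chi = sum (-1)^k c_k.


chi = sum_k (-1)^k c_k.
= (-1)^0*18 + (-1)^1*18 + (-1)^2*30 + (-1)^3*6
= (18) + (-18) + (30) + (-6)
= 24

24


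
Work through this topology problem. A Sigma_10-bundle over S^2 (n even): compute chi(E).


chi(S^2) = 2 (n even), chi(Sigma_10) = 2 - 2*10 = -18.
chi(E) = 2 * (-18) = -36

-36


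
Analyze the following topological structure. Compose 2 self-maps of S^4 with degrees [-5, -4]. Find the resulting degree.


Degree is multiplicative: deg(composition) = product of degrees.
= (-5) * (-4) = 20

20


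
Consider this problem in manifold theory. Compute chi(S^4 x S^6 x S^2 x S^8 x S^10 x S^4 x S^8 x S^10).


chi is multiplicative: chi(X x Y) = chi(X) chi(Y).
Each even-dim sphere has chi = 2. There are 8 factors.
chi = 2^8 = 256

256


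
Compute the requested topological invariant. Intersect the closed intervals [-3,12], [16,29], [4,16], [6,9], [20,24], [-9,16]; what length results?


Intersection = [max(a_i), min(b_i)] = [20, 9].
Since 20 > 9, the intersection is empty.
Length = 0

0


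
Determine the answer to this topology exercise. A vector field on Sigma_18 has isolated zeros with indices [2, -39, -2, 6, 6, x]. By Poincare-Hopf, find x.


Poincare-Hopf: sum of indices = chi(M).
chi(Sigma_18) = 2 - 2*18 = -34.
Sum of known indices = -27.
x = chi - (sum known) = -34 - (-27) = -7

-7


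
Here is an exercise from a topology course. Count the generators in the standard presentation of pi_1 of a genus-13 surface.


Standard presentation: pi_1(Sigma_g) = <a_1,b_1,...,a_g,b_g | [a_1,b_1]...[a_g,b_g] = 1>.
Number of generators = 2g = 2*13 = 26

26


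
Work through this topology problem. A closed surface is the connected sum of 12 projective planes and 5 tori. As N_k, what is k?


Since a >= 1, the sum is non-orientable; each T^2 can be replaced by RP^2 # RP^2 (since T^2#RP^2 = 3RP^2).
Total crosscaps k = 12 + 2*5 = 22.
Check via chi: chi = 12*1 + 5*0 - (12+5-1)*2 = -20 = 2 - k = -20. Consistent.

22


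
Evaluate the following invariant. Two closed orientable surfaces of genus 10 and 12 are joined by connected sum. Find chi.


chi(Sigma_10) = 2 - 2*10 = -18
chi(Sigma_12) = 2 - 2*12 = -22
For surfaces: chi(A#B) = chi(A) + chi(B) - 2.
chi = -18 + -22 - 2 = -42

-42


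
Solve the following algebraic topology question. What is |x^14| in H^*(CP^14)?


|x| = 2 in H^*(CP^n).
|x^14| = 14 * |x| = 14 * 2 = 28

28


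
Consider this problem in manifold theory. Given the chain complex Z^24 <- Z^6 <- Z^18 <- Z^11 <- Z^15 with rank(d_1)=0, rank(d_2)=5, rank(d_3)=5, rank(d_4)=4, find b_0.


rank H_k = rank(ker d_k) - rank(im d_{k+1}).
rank(ker d_0) = rank(C_0) - rank(d_0) = 24 - 0 = 24.
rank(im d_{0+1}) = 0.
rank H_0 = 24 - 0 = 24

24


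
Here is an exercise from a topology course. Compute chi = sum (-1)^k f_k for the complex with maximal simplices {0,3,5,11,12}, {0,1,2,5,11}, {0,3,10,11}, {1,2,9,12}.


Enumerate all faces; f-vector: f_0=9, f_1=25, f_2=26, f_3=12, f_4=2.
chi = sum (-1)^k f_k = 0

0


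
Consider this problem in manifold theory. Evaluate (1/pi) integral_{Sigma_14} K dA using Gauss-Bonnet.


Gauss-Bonnet: integral K dA = 2*pi*chi(M).
chi(Sigma_14) = 2 - 2*14 = -26.
(integral K dA)/pi = 2*chi = 2*(-26) = -52

-52


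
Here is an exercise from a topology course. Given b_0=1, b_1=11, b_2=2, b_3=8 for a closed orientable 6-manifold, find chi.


By Poincare duality b_k = b_{6-k}, so full Betti numbers: b_0=1, b_1=11, b_2=2, b_3=8, b_4=2, b_5=11, b_6=1.
chi = sum (-1)^k b_k = -24

-24


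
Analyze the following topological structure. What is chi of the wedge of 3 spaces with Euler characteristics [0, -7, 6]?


chi(A v B) = chi(A) + chi(B) - 1 (one point identified).
For 3 spaces: chi = (sum chi_i) - (3 - 1).
sum = -1; chi = -1 - 2 = -3

-3


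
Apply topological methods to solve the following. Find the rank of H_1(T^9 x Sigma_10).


pi_1(A x B) = pi_1(A) x pi_1(B); rank of abelianization = b_1.
b_1(T^9) = 9, b_1(Sigma_10) = 2*10 = 20.
b_1(product) = 9 + 20 = 29

29


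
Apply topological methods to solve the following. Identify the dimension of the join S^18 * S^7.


Join of spheres: S^m * S^n = S^{m+n+1}.
dim = 18 + 7 + 1 = 26

26


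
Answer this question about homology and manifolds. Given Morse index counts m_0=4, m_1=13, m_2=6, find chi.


Morse theory: chi(M) = sum_k (-1)^k m_k where m_k = #(index-k critical points).
= (4) + (-13) + (6) = -3

-3


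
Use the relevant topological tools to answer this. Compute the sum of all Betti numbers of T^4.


b_k(T^4) = C(4,k), so the sum over k is sum_k C(4,k) = 2^4.
Total = 2^4 = 16

16


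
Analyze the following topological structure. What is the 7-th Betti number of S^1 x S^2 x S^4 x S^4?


Each S^d has Poincare polynomial 1 + t^d.
The product S^1 x S^2 x S^4 x S^4 has Poincare polynomial prod(1+t^d_i).
Expanding: b_0=1, b_1=1, b_2=1, b_3=1, b_4=2, b_5=2, b_6=2, b_7=2, b_8=1, b_9=1, b_10=1, b_11=1.
b_7 = 2

2


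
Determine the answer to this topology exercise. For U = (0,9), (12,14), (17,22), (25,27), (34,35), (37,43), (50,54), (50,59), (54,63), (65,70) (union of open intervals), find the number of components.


Sort and merge overlapping open intervals.
Merged: (0,9), (12,14), (17,22), (25,27), (34,35), (37,43), (50,63), (65,70).
Number of components = 8

8


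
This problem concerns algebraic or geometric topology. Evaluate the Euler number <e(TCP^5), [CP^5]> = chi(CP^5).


For any closed oriented manifold, <e(TM),[M]> = chi(M).
chi(CP^5) = 5+1 = 6

6


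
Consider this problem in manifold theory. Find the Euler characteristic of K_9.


K_9: V = 9, E = C(9,2) = 36.
chi = V - E = 9 - 36 = -27

-27


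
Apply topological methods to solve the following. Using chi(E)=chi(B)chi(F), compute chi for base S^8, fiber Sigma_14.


chi(S^8) = 2 (n even), chi(Sigma_14) = 2 - 2*14 = -26.
chi(E) = 2 * (-26) = -52

-52


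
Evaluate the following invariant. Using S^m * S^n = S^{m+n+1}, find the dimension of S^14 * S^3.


Join of spheres: S^m * S^n = S^{m+n+1}.
dim = 14 + 3 + 1 = 18

18


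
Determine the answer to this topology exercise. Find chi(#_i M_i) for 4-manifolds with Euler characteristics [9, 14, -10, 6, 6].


For n-manifolds: chi(A#B) = chi(A) + chi(B) - chi(S^4).
chi(S^4) = 1 + (-1)^4 = 2.
chi(#) = (sum chi_i) - (5-1)*chi(S^4) = 25 - 4*2 = 17

17


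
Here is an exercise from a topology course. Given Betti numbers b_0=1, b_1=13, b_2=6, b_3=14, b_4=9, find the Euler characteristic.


chi = sum_k (-1)^k b_k.
= (1) + (-13) + (6) + (-14) + (9)
= -11

-11


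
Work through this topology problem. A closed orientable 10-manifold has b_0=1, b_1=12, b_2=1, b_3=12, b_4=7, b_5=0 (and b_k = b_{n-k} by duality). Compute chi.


By Poincare duality b_k = b_{10-k}, so full Betti numbers: b_0=1, b_1=12, b_2=1, b_3=12, b_4=7, b_5=0, b_6=7, b_7=12, b_8=1, b_9=12, b_10=1.
chi = sum (-1)^k b_k = -30

-30


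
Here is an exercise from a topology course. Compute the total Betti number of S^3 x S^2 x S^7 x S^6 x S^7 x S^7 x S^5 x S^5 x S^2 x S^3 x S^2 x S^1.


Total Betti number is multiplicative under products.
Each S^d (d>=1) has total Betti number 2.
There are 12 sphere factors.
Total = 2^12 = 4096

4096


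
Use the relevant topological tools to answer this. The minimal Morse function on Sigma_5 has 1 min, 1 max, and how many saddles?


A perfect Morse function has m_k = b_k.
For Sigma_5: b_0=1, b_1=2g=10, b_2=1.
Saddles m_1 = 2g = 10

10


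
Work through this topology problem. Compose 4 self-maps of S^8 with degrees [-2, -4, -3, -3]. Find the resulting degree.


Degree is multiplicative: deg(composition) = product of degrees.
= (-2) * (-4) * (-3) * (-3) = 72

72


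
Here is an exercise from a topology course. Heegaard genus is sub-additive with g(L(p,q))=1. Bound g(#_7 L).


Heegaard genus satisfies g(A#B) <= g(A) + g(B).
Each lens space has g = 1.
Upper bound: 7 * 1 = 7

7


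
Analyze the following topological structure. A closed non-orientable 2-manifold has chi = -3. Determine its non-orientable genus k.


chi = 2 - k for closed non-orientable surfaces with k crosscaps.
-3 = 2 - k
k = 2 - (-3) = 5

5


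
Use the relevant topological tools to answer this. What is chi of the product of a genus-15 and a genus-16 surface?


chi(Sigma_15) = 2 - 2*15 = -28
chi(Sigma_16) = 2 - 2*16 = -30
chi(product) = (-28) * (-30) = 840

840


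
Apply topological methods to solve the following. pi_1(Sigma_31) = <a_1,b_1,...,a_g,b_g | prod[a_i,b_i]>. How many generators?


Standard presentation: pi_1(Sigma_g) = <a_1,b_1,...,a_g,b_g | [a_1,b_1]...[a_g,b_g] = 1>.
Number of generators = 2g = 2*31 = 62

62


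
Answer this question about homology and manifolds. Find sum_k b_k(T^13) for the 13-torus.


b_k(T^13) = C(13,k), so the sum over k is sum_k C(13,k) = 2^13.
Total = 2^13 = 8192

8192


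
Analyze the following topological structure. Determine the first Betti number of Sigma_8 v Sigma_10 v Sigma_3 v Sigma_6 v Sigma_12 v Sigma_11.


For a wedge X v Y: reduced H_k(X v Y) = H_k(X) + H_k(Y).
Each Sigma_g contributes b_1 = 2g.
b_1 = 16 + 20 + 6 + 12 + 24 + 22 = 100

100


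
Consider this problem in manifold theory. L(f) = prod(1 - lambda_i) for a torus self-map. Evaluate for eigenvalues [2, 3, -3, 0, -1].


For a torus self-map: L(f) = det(I - A) where A acts on H_1.
L(f) = (1-2) * (1-3) * (1--3) * (1-0) * (1--1) = -1 * -2 * 4 * 1 * 2 = 16

16


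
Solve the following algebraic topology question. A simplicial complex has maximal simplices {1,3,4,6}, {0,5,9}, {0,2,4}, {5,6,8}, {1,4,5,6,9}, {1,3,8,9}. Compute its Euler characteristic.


Enumerate all faces; f-vector: f_0=9, f_1=24, f_2=20, f_3=7, f_4=1.
chi = sum (-1)^k f_k = -1

-1


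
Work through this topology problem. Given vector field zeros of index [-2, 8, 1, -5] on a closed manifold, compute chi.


Poincare-Hopf: chi(M) = sum of indices of zeros.
chi = (-2) + (8) + (1) + (-5) = 2

2


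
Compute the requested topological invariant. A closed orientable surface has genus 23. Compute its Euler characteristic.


For a closed orientable surface of genus g: chi = 2 - 2g.
Here g = 23.
chi = 2 - 2*23 = 2 - 46 = -44

-44


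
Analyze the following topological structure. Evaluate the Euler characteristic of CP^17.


CP^17 has one cell in each even dimension 0, 2, ..., 2*17 (17+1 cells total).
All cells are even-dimensional, so chi = number of cells.
chi = 17 + 1 = 18

18


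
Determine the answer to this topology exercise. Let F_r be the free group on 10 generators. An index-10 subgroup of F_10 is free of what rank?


Nielsen-Schreier: an index-n subgroup of F_r is free of rank 1 + n(r-1).
Equivalently: chi(cover) = n*chi(base); chi(vee_r S^1) = 1 - 10 = -9.
chi(E) = 10*(-9) = -90; rank = 1 - chi(E) = 1 - (-90) = 91.
rank = 1 + 10*(10-1) = 1 + 90 = 91

91


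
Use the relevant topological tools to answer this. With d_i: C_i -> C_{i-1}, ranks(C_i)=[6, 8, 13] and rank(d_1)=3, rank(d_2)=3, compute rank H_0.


rank H_k = rank(ker d_k) - rank(im d_{k+1}).
rank(ker d_0) = rank(C_0) - rank(d_0) = 6 - 0 = 6.
rank(im d_{0+1}) = 3.
rank H_0 = 6 - 3 = 3

3


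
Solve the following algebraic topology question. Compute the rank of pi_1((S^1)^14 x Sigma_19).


pi_1(A x B) = pi_1(A) x pi_1(B); rank of abelianization = b_1.
b_1(T^14) = 14, b_1(Sigma_19) = 2*19 = 38.
b_1(product) = 14 + 38 = 52

52


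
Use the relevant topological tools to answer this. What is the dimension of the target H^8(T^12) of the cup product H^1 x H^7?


Cup product: H^p x H^q -> H^{p+q}; here p+q = 1+7 = 8.
rank H^k(T^n) = C(n,k).
C(12,8) = 495

495


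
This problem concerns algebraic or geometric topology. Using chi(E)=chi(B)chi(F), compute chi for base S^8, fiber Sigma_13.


chi(S^8) = 2 (n even), chi(Sigma_13) = 2 - 2*13 = -24.
chi(E) = 2 * (-24) = -48

-48


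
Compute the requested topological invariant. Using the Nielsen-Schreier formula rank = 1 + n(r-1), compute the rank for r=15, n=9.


Nielsen-Schreier: an index-n subgroup of F_r is free of rank 1 + n(r-1).
Equivalently: chi(cover) = n*chi(base); chi(vee_r S^1) = 1 - 15 = -14.
chi(E) = 9*(-14) = -126; rank = 1 - chi(E) = 1 - (-126) = 127.
rank = 1 + 9*(15-1) = 1 + 126 = 127

127


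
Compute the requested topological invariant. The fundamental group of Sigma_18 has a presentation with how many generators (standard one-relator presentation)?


Standard presentation: pi_1(Sigma_g) = <a_1,b_1,...,a_g,b_g | [a_1,b_1]...[a_g,b_g] = 1>.
Number of generators = 2g = 2*18 = 36

36


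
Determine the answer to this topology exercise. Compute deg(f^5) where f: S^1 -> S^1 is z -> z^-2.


deg(f) = -2. Degree is multiplicative: deg(f^5) = (deg f)^5.
deg(f^5) = (-2)^5 = -32

-32


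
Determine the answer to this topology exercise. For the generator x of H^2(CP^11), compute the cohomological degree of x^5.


|x| = 2 in H^*(CP^n).
|x^5| = 5 * |x| = 5 * 2 = 10

10


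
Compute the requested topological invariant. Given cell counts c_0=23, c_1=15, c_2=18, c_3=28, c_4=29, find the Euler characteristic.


chi = sum_k (-1)^k c_k.
= (-1)^0*23 + (-1)^1*15 + (-1)^2*18 + (-1)^3*28 + (-1)^4*29
= (23) + (-15) + (18) + (-28) + (29)
= 27

27


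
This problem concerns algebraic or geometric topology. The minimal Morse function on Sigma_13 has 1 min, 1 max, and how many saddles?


A perfect Morse function has m_k = b_k.
For Sigma_13: b_0=1, b_1=2g=26, b_2=1.
Saddles m_1 = 2g = 26

26


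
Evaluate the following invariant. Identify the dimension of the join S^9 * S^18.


Join of spheres: S^m * S^n = S^{m+n+1}.
dim = 9 + 18 + 1 = 28

28


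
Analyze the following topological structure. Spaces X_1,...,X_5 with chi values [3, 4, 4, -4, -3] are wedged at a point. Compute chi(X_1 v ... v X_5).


chi(A v B) = chi(A) + chi(B) - 1 (one point identified).
For 5 spaces: chi = (sum chi_i) - (5 - 1).
sum = 4; chi = 4 - 4 = 0

0


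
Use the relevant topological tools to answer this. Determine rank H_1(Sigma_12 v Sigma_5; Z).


For a wedge: H_1(A v B) = H_1(A) + H_1(B).
b_1(Sigma_12) = 24, b_1(Sigma_5) = 10.
b_1 = 24 + 10 = 34

34


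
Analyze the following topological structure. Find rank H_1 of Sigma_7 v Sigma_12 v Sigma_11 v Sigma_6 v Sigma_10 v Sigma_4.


For a wedge X v Y: reduced H_k(X v Y) = H_k(X) + H_k(Y).
Each Sigma_g contributes b_1 = 2g.
b_1 = 14 + 24 + 22 + 12 + 20 + 8 = 100

100


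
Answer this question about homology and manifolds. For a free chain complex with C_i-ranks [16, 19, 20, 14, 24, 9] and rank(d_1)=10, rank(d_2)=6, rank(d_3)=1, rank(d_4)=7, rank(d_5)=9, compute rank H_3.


rank H_k = rank(ker d_k) - rank(im d_{k+1}).
rank(ker d_3) = rank(C_3) - rank(d_3) = 14 - 1 = 13.
rank(im d_{3+1}) = 7.
rank H_3 = 13 - 7 = 6

6


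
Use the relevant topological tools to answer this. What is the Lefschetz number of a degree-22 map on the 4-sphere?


On S^4: L(f) = tr(f_0*) + (-1)^4 tr(f_4*) = 1 + (-1)^4 * deg(f).
L(f) = 1 + (-1)^4 * 22 = 1 + 22 = 23

23


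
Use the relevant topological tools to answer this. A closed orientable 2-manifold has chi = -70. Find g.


chi = 2 - 2g for closed orientable surfaces.
-70 = 2 - 2g
2g = 2 - (-70) = 72
g = 36

36


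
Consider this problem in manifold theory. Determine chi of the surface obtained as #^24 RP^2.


For a non-orientable closed surface with k crosscaps: chi = 2 - k.
Here k = 24.
chi = 2 - 24 = -22

-22


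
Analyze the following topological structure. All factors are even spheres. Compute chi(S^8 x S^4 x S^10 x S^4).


chi is multiplicative: chi(X x Y) = chi(X) chi(Y).
Each even-dim sphere has chi = 2. There are 4 factors.
chi = 2^4 = 16

16


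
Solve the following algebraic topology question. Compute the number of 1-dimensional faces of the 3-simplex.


Delta^3 has 3+1 vertices. A 1-face is a choice of 1+1 vertices.
f_1 = C(3+1, 1+1) = C(4,2) = 6

6


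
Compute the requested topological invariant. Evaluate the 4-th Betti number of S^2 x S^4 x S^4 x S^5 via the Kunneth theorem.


Each S^d has Poincare polynomial 1 + t^d.
The product S^2 x S^4 x S^4 x S^5 has Poincare polynomial prod(1+t^d_i).
Expanding: b_0=1, b_2=1, b_4=2, b_5=1, b_6=2, b_7=1, b_8=1, b_9=2, b_10=1, b_11=2, b_13=1, b_15=1.
b_4 = 2

2


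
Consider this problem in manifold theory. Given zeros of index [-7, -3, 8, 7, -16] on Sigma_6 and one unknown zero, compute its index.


Poincare-Hopf: sum of indices = chi(M).
chi(Sigma_6) = 2 - 2*6 = -10.
Sum of known indices = -11.
x = chi - (sum known) = -10 - (-11) = 1

1


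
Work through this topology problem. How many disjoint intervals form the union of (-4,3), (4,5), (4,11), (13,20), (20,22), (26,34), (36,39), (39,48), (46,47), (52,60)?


Sort and merge overlapping open intervals.
Merged: (-4,3), (4,11), (13,20), (20,22), (26,34), (36,39), (39,48), (52,60).
Number of components = 8

8


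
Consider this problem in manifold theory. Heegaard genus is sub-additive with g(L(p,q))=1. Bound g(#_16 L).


Heegaard genus satisfies g(A#B) <= g(A) + g(B).
Each lens space has g = 1.
Upper bound: 16 * 1 = 16

16


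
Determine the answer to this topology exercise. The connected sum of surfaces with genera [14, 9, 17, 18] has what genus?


Genus is additive under connected sum of orientable surfaces.
g = 14 + 9 + 17 + 18 = 58

58


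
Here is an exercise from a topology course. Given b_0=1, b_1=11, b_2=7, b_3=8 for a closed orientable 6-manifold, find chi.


By Poincare duality b_k = b_{6-k}, so full Betti numbers: b_0=1, b_1=11, b_2=7, b_3=8, b_4=7, b_5=11, b_6=1.
chi = sum (-1)^k b_k = -14

-14


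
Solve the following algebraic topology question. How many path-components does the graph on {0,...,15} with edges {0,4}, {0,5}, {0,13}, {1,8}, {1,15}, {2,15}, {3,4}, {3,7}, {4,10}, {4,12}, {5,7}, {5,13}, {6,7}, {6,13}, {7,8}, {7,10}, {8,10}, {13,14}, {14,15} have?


Run DFS/union-find over 16 vertices.
V = 16, E = 19.
Number of components = 3

3


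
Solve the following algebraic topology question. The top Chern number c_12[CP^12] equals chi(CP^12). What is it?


For any closed oriented manifold, <e(TM),[M]> = chi(M).
chi(CP^12) = 12+1 = 13

13


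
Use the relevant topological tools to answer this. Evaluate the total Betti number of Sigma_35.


For Sigma_35: b_0 = 1, b_1 = 2g = 70, b_2 = 1.
Total = 1 + 70 + 1 = 72

72


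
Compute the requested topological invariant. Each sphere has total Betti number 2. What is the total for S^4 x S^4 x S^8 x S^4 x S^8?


Total Betti number is multiplicative under products.
Each S^d (d>=1) has total Betti number 2.
There are 5 sphere factors.
Total = 2^5 = 32

32


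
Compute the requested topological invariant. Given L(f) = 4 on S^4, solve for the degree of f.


L(f) = 1 + (-1)^4 deg(f) on S^4.
4 = 1 + (-1)^4 * deg(f)
(-1)^4 * deg(f) = 3
deg(f) = 3

3


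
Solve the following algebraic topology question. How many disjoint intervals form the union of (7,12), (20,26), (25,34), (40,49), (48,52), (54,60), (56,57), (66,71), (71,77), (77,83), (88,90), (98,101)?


Sort and merge overlapping open intervals.
Merged: (7,12), (20,34), (40,52), (54,60), (66,71), (71,77), (77,83), (88,90), (98,101).
Number of components = 9

9


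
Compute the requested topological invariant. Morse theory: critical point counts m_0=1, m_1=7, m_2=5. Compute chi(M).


Morse theory: chi(M) = sum_k (-1)^k m_k where m_k = #(index-k critical points).
= (1) + (-7) + (5) = -1

-1


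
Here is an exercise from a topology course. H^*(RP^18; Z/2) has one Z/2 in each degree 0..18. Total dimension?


H^k(RP^18; Z/2) = Z/2 for each 0 <= k <= 18.
Total dimension = 18 + 1 = 19

19


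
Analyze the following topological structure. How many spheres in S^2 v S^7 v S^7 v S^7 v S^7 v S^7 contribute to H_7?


For a wedge of spheres, H_k (k>0) is free on one generator per sphere of dimension k.
Spheres of dimension 7: count = 5.
b_7 = 5

5


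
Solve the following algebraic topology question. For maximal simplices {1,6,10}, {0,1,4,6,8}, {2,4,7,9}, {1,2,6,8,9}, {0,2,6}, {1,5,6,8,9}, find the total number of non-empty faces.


Each maximal simplex on m vertices has 2^m - 1 nonempty faces.
Take the union (dedupe shared faces).
Total distinct faces = 88

88


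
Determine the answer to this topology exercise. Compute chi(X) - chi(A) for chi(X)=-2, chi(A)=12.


Relative Euler characteristic: chi(X, A) = chi(X) - chi(A).
= -2 - (12) = -14

-14


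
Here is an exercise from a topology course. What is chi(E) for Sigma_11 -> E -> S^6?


chi(S^6) = 2 (n even), chi(Sigma_11) = 2 - 2*11 = -20.
chi(E) = 2 * (-20) = -40

-40


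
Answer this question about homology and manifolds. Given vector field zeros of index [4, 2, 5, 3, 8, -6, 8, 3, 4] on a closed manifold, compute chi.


Poincare-Hopf: chi(M) = sum of indices of zeros.
chi = (4) + (2) + (5) + (3) + (8) + (-6) + (8) + (3) + (4) = 31

31


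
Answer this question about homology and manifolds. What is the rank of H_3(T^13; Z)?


By the Kunneth formula, b_k(T^n) = C(n,k).
b_3(T^13) = C(13,3).
C(13,3) = 13!/(3!*10!) = 286

286


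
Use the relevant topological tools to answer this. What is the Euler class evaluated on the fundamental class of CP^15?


For any closed oriented manifold, <e(TM),[M]> = chi(M).
chi(CP^15) = 15+1 = 16

16


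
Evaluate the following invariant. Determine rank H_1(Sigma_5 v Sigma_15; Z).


For a wedge: H_1(A v B) = H_1(A) + H_1(B).
b_1(Sigma_5) = 10, b_1(Sigma_15) = 30.
b_1 = 10 + 30 = 40

40


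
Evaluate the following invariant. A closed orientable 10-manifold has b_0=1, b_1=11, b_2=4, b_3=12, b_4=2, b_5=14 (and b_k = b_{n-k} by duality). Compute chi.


By Poincare duality b_k = b_{10-k}, so full Betti numbers: b_0=1, b_1=11, b_2=4, b_3=12, b_4=2, b_5=14, b_6=2, b_7=12, b_8=4, b_9=11, b_10=1.
chi = sum (-1)^k b_k = -46

-46


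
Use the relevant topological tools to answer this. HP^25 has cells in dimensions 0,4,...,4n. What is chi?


HP^25 has one cell in each dimension 0, 4, ..., 4*25 (25+1 cells, all even-dim).
chi = 25 + 1 = 26

26


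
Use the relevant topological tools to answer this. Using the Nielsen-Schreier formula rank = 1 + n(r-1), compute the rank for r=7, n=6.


Nielsen-Schreier: an index-n subgroup of F_r is free of rank 1 + n(r-1).
Equivalently: chi(cover) = n*chi(base); chi(vee_r S^1) = 1 - 7 = -6.
chi(E) = 6*(-6) = -36; rank = 1 - chi(E) = 1 - (-36) = 37.
rank = 1 + 6*(7-1) = 1 + 36 = 37

37


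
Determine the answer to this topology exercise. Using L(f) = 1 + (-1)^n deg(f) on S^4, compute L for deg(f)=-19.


On S^4: L(f) = tr(f_0*) + (-1)^4 tr(f_4*) = 1 + (-1)^4 * deg(f).
L(f) = 1 + (-1)^4 * -19 = 1 + -19 = -18

-18


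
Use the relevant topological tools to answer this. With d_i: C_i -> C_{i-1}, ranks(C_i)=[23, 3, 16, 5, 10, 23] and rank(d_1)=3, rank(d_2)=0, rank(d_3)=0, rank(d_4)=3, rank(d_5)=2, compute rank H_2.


rank H_k = rank(ker d_k) - rank(im d_{k+1}).
rank(ker d_2) = rank(C_2) - rank(d_2) = 16 - 0 = 16.
rank(im d_{2+1}) = 0.
rank H_2 = 16 - 0 = 16

16


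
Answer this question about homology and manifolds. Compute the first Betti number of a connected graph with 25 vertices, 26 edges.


For a connected graph: rank(pi_1) = b_1 = E - V + 1 = 1 - chi.
chi = V - E = 25 - 26 = -1.
rank = 1 - (-1) = 26 - 25 + 1 = 2

2


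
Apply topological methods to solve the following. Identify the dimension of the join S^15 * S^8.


Join of spheres: S^m * S^n = S^{m+n+1}.
dim = 15 + 8 + 1 = 24

24


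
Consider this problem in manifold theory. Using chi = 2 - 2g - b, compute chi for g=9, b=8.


For a compact orientable surface with genus g and b boundary components: chi = 2 - 2g - b.
chi = 2 - 2*9 - 8 = 2 - 18 - 8 = -24

-24


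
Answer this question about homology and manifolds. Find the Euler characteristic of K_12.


K_12: V = 12, E = C(12,2) = 66.
chi = V - E = 12 - 66 = -54

-54


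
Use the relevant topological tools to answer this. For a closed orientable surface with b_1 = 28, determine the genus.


For a closed orientable surface: b_1 = 2g.
28 = 2g
g = 28 / 2 = 14

14


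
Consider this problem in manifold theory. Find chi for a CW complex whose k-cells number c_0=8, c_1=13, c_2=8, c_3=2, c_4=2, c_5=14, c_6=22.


chi = sum_k (-1)^k c_k.
= (-1)^0*8 + (-1)^1*13 + (-1)^2*8 + (-1)^3*2 + (-1)^4*2 + (-1)^5*14 + (-1)^6*22
= (8) + (-13) + (8) + (-2) + (2) + (-14) + (22)
= 11

11


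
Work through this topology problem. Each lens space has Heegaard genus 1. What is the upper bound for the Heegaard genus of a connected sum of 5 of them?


Heegaard genus satisfies g(A#B) <= g(A) + g(B).
Each lens space has g = 1.
Upper bound: 5 * 1 = 5

5


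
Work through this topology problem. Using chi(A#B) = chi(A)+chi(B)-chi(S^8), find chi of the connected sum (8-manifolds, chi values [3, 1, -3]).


For n-manifolds: chi(A#B) = chi(A) + chi(B) - chi(S^8).
chi(S^8) = 1 + (-1)^8 = 2.
chi(#) = (sum chi_i) - (3-1)*chi(S^8) = 1 - 2*2 = -3

-3


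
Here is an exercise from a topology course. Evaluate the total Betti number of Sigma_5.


For Sigma_5: b_0 = 1, b_1 = 2g = 10, b_2 = 1.
Total = 1 + 10 + 1 = 12

12


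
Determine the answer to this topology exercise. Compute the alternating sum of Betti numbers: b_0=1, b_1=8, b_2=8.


chi = sum_k (-1)^k b_k.
= (1) + (-8) + (8)
= 1

1


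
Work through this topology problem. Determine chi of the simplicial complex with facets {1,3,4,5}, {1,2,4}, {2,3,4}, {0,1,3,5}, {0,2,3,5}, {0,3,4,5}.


Enumerate all faces; f-vector: f_0=6, f_1=15, f_2=14, f_3=4.
chi = sum (-1)^k f_k = 1

1


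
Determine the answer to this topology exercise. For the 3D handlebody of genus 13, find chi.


A genus-g handlebody deformation retracts to a wedge of g circles.
chi(vee_g S^1) = 1 - g.
chi(H_13) = 1 - 13 = -12

-12


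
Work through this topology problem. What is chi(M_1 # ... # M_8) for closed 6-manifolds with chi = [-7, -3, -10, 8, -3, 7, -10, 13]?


For n-manifolds: chi(A#B) = chi(A) + chi(B) - chi(S^6).
chi(S^6) = 1 + (-1)^6 = 2.
chi(#) = (sum chi_i) - (8-1)*chi(S^6) = -5 - 7*2 = -19

-19


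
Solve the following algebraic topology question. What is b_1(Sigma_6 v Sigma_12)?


For a wedge: H_1(A v B) = H_1(A) + H_1(B).
b_1(Sigma_6) = 12, b_1(Sigma_12) = 24.
b_1 = 12 + 24 = 36

36


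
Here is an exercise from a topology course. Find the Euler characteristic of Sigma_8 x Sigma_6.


chi(Sigma_8) = 2 - 2*8 = -14
chi(Sigma_6) = 2 - 2*6 = -10
chi(product) = (-14) * (-10) = 140

140


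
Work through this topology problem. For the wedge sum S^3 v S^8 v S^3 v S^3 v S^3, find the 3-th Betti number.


For a wedge of spheres, H_k (k>0) is free on one generator per sphere of dimension k.
Spheres of dimension 3: count = 4.
b_3 = 4

4


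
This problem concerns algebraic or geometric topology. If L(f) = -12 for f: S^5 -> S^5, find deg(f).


L(f) = 1 + (-1)^5 deg(f) on S^5.
-12 = 1 + (-1)^5 * deg(f)
(-1)^5 * deg(f) = -13
deg(f) = 13

13


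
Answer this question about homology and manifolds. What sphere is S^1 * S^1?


Join of spheres: S^m * S^n = S^{m+n+1}.
dim = 1 + 1 + 1 = 3

3


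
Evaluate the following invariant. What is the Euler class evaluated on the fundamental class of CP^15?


For any closed oriented manifold, <e(TM),[M]> = chi(M).
chi(CP^15) = 15+1 = 16

16


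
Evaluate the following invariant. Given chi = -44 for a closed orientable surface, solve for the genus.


chi = 2 - 2g for closed orientable surfaces.
-44 = 2 - 2g
2g = 2 - (-44) = 46
g = 23

23


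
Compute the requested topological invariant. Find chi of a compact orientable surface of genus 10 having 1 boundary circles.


For a compact orientable surface with genus g and b boundary components: chi = 2 - 2g - b.
chi = 2 - 2*10 - 1 = 2 - 20 - 1 = -19

-19


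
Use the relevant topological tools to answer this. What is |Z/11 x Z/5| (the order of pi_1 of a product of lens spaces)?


pi_1(X x Y) = pi_1(X) x pi_1(Y).
pi_1(L(11,1)) = Z/11, pi_1(L(5,1)) = Z/5.
|Z/11 x Z/5| = 11 * 5 = 55

55
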